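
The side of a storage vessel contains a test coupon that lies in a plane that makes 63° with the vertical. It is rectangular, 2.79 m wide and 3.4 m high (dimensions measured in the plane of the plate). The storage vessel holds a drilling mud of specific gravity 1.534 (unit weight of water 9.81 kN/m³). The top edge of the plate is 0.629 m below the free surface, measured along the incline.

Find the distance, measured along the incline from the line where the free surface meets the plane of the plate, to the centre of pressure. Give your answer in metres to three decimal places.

y_p = 2.743 m

γ = 1.534 × 9.81 = 15.04854 kN/m³.
The plate makes 63° with the vertical, i.e. θ = 90° − 63° = 27° to the horizontal. Measuring y along the incline from the free-surface line, vertical depth h = y·sinθ with sinθ = 0.453990.
The centroid lies 3.4/2 = 1.7 m below the top edge, so y_c = 0.629 + 1.7 = 2.329 m and h_c = 2.329 × 0.453990 = 1.05734 m.
A = 2.79 × 3.4 = 9.486 m².
Resultant F = γ·h_c·A = 15.04854 × 1.05734 × 9.486 = 150.936 kN.
I_c = b·h³/12 = 2.79 × 3.4³/12 = 9.13818 m⁴.
Centre of pressure: y_p = y_c + I_c/(y_c·A) = 2.329 + 9.13818/(2.329 × 9.486) = 2.329 + 0.413625 = 2.74263 m along the plane.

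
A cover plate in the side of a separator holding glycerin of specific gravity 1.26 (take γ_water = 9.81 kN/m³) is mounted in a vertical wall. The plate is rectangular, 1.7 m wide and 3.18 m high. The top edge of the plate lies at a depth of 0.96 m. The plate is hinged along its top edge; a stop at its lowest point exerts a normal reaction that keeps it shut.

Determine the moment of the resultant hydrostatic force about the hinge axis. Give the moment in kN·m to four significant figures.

M ≈ 327.2 kN·m

γ = 1.26 × 9.81 = 12.3606 kN/m³.
The centroid lies 3.18/2 = 1.59 m below the top edge, so the centroid depth is h_c = 0.96 + 1.59 = 2.55 m.
A = 1.7 × 3.18 = 5.406 m².
Resultant F = γ·h_c·A = 12.3606 × 2.55 × 5.406 = 170.395 kN.
I_c = b·h³/12 = 1.7 × 3.18³/12 = 4.55564 m⁴.
Centre of pressure: y_p = y_c + I_c/(y_c·A) = 2.55 + 4.55564/(2.55 × 5.406) = 2.55 + 0.330471 = 2.88047 m along the plane.
The resultant acts 1.59 + 0.330471 = 1.92047 m (along the plate) below the hinge at the top edge, so the moment about the hinge is M = F × 1.92047 = 170.395 × 1.92047 = 327.238 kN·m.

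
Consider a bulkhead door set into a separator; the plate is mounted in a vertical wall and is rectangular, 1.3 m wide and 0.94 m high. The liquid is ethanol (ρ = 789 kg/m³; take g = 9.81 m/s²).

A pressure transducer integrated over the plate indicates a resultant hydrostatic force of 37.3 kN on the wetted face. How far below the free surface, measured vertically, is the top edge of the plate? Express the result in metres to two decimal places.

d_top ≈ 3.47 m

γ = ρg = 789 × 9.81 / 1000 = 7.74009 kN/m³.
A = 1.3 × 0.94 = 1.222 m².
From F = γ·h_c·A, the centroid depth is h_c = 37.3/(7.74009 × 1.222) = 3.94359 m.
The centroid lies 0.94/2 = 0.47 m below the top edge, so the top edge sits at h_top = 3.94359 − 0.47 = 3.47359 m below the surface.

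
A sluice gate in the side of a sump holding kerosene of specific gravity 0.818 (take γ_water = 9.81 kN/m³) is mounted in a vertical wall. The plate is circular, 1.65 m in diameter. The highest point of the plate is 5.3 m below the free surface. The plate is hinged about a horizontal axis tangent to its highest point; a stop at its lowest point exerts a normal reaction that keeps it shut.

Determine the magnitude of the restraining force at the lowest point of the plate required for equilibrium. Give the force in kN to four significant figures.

P ≈ 54.32 kN

γ = 0.818 × 9.81 = 8.02458 kN/m³.
The centroid is at the centre, 0.825 m below the top of the plate, so the centroid depth is h_c = 5.3 + 0.825 = 6.125 m.
A = π(0.825)² = 2.13825 m².
Resultant F = γ·h_c·A = 8.02458 × 6.125 × 2.13825 = 105.096 kN.
I_c = πr⁴/4 = π × 0.825⁴/4 = 0.363836 m⁴.
Centre of pressure: y_p = y_c + I_c/(y_c·A) = 6.125 + 0.363836/(6.125 × 2.13825) = 6.125 + 0.0277806 = 6.15278 m along the plane.
The resultant acts 0.825 + 0.0277806 = 0.852781 m (along the plate) below the hinge at the top edge, so the moment about the hinge is M = F × 0.852781 = 105.096 × 0.852781 = 89.6239 kN·m.
A normal force at the bottom, 1.65 m from the hinge, must supply this moment: P = 89.6239/1.65 = 54.3175 kN.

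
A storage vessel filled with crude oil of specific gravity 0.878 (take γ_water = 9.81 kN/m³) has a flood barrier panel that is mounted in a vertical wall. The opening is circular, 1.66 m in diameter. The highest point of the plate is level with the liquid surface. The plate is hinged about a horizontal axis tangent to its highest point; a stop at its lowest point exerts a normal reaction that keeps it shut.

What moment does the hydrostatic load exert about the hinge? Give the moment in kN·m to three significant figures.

γ = 0.878 × 9.81 = 8.61318 kN/m³.
The centroid is at the centre, 0.83 m below the top of the plate, so the centroid depth is h_c = 0.83 m.
A = π(0.83)² = 2.16424 m².
Resultant F = γ·h_c·A = 8.61318 × 0.83 × 2.16424 = 15.472 kN.
I_c = πr⁴/4 = π × 0.83⁴/4 = 0.372737 m⁴.
Centre of pressure: y_p = y_c + I_c/(y_c·A) = 0.83 + 0.372737/(0.83 × 2.16424) = 0.83 + 0.2075 = 1.0375 m along the plane.
The resultant acts 0.83 + 0.2075 = 1.0375 m (along the plate) below the hinge at the top edge, so the moment about the hinge is M = F × 1.0375 = 15.472 × 1.0375 = 16.0522 kN·m.

M ≈ 16.1 kN·m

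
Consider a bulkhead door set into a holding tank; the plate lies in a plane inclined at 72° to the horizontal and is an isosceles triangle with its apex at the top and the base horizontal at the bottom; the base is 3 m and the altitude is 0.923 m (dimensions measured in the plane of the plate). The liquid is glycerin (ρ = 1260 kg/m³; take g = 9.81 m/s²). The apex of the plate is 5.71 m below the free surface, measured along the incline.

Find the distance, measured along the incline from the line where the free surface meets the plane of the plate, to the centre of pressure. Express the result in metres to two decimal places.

γ = ρg = 1260 × 9.81 / 1000 = 12.3606 kN/m³.
Let θ = 72° be the plate's angle to the horizontal; measure y along the incline from where the plane meets the free surface. Vertical depth h = y·sinθ with sinθ = 0.951057.
With the apex up, the centroid sits 2h/3 = 2 × 0.923/3 = 0.615333 m below the apex, so y_c = 5.71 + 0.615333 = 6.32533 m and h_c = 6.32533 × 0.951057 = 6.01575 m.
A = ½ × 3 × 0.923 = 1.3845 m².
Resultant F = γ·h_c·A = 12.3606 × 6.01575 × 1.3845 = 102.949 kN.
I_c = b·h³/36 = 3 × 0.923³/36 = 0.0655275 m⁴.
Centre of pressure: y_p = y_c + I_c/(y_c·A) = 6.32533 + 0.0655275/(6.32533 × 1.3845) = 6.32533 + 0.00748251 = 6.33281 m along the plane.

y_p = 6.33 m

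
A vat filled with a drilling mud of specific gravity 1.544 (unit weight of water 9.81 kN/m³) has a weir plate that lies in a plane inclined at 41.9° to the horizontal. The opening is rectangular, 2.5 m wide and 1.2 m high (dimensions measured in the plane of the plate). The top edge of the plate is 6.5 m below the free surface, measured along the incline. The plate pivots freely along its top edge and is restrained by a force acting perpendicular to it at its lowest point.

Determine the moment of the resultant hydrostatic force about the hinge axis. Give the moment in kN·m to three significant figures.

M ≈ 133 kN·m

γ = 1.544 × 9.81 = 15.14664 kN/m³.
Let θ = 41.9° be the plate's angle to the horizontal; measure y along the incline from where the plane meets the free surface. Vertical depth h = y·sinθ with sinθ = 0.667833.
The centroid lies 1.2/2 = 0.6 m below the top edge, so y_c = 6.5 + 0.6 = 7.1 m and h_c = 7.1 × 0.667833 = 4.74161 m.
A = 2.5 × 1.2 = 3 m².
Resultant F = γ·h_c·A = 15.14664 × 4.74161 × 3 = 215.458 kN.
I_c = b·h³/12 = 2.5 × 1.2³/12 = 0.36 m⁴.
Centre of pressure: y_p = y_c + I_c/(y_c·A) = 7.1 + 0.36/(7.1 × 3) = 7.1 + 0.0169014 = 7.1169 m along the plane.
The resultant acts 0.6 + 0.0169014 = 0.616901 m (along the plate) below the hinge at the top edge, so the moment about the hinge is M = F × 0.616901 = 215.458 × 0.616901 = 132.916 kN·m.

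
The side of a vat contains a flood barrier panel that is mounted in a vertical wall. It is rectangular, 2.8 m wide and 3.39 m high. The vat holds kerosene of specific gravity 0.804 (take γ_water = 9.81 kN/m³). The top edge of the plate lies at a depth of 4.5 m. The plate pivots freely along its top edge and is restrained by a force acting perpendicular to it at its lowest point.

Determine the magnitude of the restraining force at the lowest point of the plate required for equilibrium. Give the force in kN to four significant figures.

γ = 0.804 × 9.81 = 7.88724 kN/m³.
The centroid lies 3.39/2 = 1.695 m below the top edge, so the centroid depth is h_c = 4.5 + 1.695 = 6.195 m.
A = 2.8 × 3.39 = 9.492 m².
Resultant F = γ·h_c·A = 7.88724 × 6.195 × 9.492 = 463.793 kN.
I_c = b·h³/12 = 2.8 × 3.39³/12 = 9.09025 m⁴.
Centre of pressure: y_p = y_c + I_c/(y_c·A) = 6.195 + 9.09025/(6.195 × 9.492) = 6.195 + 0.154588 = 6.34959 m along the plane.
The resultant acts 1.695 + 0.154588 = 1.84959 m (along the plate) below the hinge at the top edge, so the moment about the hinge is M = F × 1.84959 = 463.793 × 1.84959 = 857.827 kN·m.
A normal force at the bottom, 3.39 m from the hinge, must supply this moment: P = 857.827/3.39 = 253.046 kN.

P ≈ 253.0 kN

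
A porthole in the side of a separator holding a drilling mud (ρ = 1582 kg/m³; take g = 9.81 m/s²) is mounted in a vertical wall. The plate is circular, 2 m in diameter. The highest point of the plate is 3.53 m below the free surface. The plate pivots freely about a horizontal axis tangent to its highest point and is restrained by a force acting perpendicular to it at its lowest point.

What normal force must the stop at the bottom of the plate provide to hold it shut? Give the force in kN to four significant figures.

P ≈ 116.5 kN

γ = ρg = 1582 × 9.81 / 1000 = 15.51942 kN/m³.
The centroid is at the centre, 1 m below the top of the plate, so the centroid depth is h_c = 3.53 + 1 = 4.53 m.
A = π(1)² = 3.14159 m².
Resultant F = γ·h_c·A = 15.51942 × 4.53 × 3.14159 = 220.863 kN.
I_c = πr⁴/4 = π × 1⁴/4 = 0.785398 m⁴.
Centre of pressure: y_p = y_c + I_c/(y_c·A) = 4.53 + 0.785398/(4.53 × 3.14159) = 4.53 + 0.0551877 = 4.58519 m along the plane.
The resultant acts 1 + 0.0551877 = 1.05519 m (along the plate) below the hinge at the top edge, so the moment about the hinge is M = F × 1.05519 = 220.863 × 1.05519 = 233.052 kN·m.
A normal force at the bottom, 2 m from the hinge, must supply this moment: P = 233.052/2 = 116.526 kN.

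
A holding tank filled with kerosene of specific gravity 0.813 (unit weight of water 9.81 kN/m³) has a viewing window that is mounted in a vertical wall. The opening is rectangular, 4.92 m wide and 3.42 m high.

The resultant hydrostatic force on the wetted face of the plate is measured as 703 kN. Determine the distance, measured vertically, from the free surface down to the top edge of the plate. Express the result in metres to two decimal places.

d_top ≈ 3.53 m

γ = 0.813 × 9.81 = 7.97553 kN/m³.
A = 4.92 × 3.42 = 16.8264 m².
From F = γ·h_c·A, the centroid depth is h_c = 703/(7.97553 × 16.8264) = 5.23847 m.
The centroid lies 3.42/2 = 1.71 m below the top edge, so the top edge sits at h_top = 5.23847 − 1.71 = 3.52847 m below the surface.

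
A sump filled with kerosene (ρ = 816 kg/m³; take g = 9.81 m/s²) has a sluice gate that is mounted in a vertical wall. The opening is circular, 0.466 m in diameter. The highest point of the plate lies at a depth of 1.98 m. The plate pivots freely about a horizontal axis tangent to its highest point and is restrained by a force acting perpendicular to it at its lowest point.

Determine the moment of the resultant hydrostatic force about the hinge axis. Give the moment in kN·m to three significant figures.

M ≈ 0.723 kN·m

γ = ρg = 816 × 9.81 / 1000 = 8.00496 kN/m³.
The centroid is at the centre, 0.233 m below the top of the plate, so the centroid depth is h_c = 1.98 + 0.233 = 2.213 m.
A = π(0.233)² = 0.170554 m².
Resultant F = γ·h_c·A = 8.00496 × 2.213 × 0.170554 = 3.02136 kN.
I_c = πr⁴/4 = π × 0.233⁴/4 = 0.0023148 m⁴.
Centre of pressure: y_p = y_c + I_c/(y_c·A) = 2.213 + 0.0023148/(2.213 × 0.170554) = 2.213 + 0.00613296 = 2.21913 m along the plane.
The resultant acts 0.233 + 0.00613296 = 0.239133 m (along the plate) below the hinge at the top edge, so the moment about the hinge is M = F × 0.239133 = 3.02136 × 0.239133 = 0.722507 kN·m.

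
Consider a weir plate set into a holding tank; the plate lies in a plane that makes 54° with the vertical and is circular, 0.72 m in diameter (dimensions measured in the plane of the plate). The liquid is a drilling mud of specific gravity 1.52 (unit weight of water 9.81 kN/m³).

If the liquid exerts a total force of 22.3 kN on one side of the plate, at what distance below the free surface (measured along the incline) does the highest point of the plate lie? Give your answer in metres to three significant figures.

y_top ≈ 5.89 m

γ = 1.52 × 9.81 = 14.9112 kN/m³.
A = π(0.36)² = 0.40715 m².
From F = γ·h_c·A, the centroid depth is h_c = 22.3/(14.9112 × 0.40715) = 3.67314 m.
The plate makes 54° with the vertical, i.e. θ = 90° − 54° = 36° to the horizontal. Measuring y along the incline from the free-surface line, vertical depth h = y·sinθ with sinθ = 0.587785.
Along the incline, y_c = h_c/sinθ = 3.67314/0.587785 = 6.24912 m.
The centroid is at the centre, 0.36 m below the top of the plate, so the highest point sits at y_top = 6.24912 − 0.36 = 5.88912 m along the incline.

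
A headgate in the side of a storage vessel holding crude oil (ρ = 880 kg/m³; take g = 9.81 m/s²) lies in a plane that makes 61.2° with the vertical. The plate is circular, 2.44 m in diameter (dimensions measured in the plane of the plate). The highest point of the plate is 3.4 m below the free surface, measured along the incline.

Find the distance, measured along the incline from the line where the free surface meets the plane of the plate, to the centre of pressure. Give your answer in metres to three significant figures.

y_p = 4.70 m

γ = ρg = 880 × 9.81 / 1000 = 8.6328 kN/m³.
The plate makes 61.2° with the vertical, i.e. θ = 90° − 61.2° = 28.8° to the horizontal. Measuring y along the incline from the free-surface line, vertical depth h = y·sinθ with sinθ = 0.481754.
The centroid is at the centre, 1.22 m below the top of the plate, so y_c = 3.4 + 1.22 = 4.62 m and h_c = 4.62 × 0.481754 = 2.2257 m.
A = π(1.22)² = 4.67595 m².
Resultant F = γ·h_c·A = 8.6328 × 2.2257 × 4.67595 = 89.8438 kN.
I_c = πr⁴/4 = π × 1.22⁴/4 = 1.73992 m⁴.
Centre of pressure: y_p = y_c + I_c/(y_c·A) = 4.62 + 1.73992/(4.62 × 4.67595) = 4.62 + 0.0805411 = 4.70054 m along the plane.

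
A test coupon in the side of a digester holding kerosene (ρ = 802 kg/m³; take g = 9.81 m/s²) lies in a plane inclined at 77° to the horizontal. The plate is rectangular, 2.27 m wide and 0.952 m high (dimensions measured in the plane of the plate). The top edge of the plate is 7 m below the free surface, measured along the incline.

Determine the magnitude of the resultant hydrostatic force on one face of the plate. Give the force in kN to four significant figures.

F ≈ 123.9 kN

γ = ρg = 802 × 9.81 / 1000 = 7.86762 kN/m³.
Let θ = 77° be the plate's angle to the horizontal; measure y along the incline from where the plane meets the free surface. Vertical depth h = y·sinθ with sinθ = 0.974370.
The centroid lies 0.952/2 = 0.476 m below the top edge, so y_c = 7 + 0.476 = 7.476 m and h_c = 7.476 × 0.974370 = 7.28439 m.
A = 2.27 × 0.952 = 2.16104 m².
Resultant F = γ·h_c·A = 7.86762 × 7.28439 × 2.16104 = 123.851 kN.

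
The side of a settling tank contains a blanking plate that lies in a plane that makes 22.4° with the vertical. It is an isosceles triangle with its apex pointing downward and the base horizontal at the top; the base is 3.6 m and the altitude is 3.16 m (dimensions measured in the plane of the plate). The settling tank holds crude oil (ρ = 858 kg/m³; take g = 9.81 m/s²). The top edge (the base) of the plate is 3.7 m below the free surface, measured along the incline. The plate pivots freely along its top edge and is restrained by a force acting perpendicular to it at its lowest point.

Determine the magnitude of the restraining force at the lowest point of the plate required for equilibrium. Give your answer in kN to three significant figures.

γ = ρg = 858 × 9.81 / 1000 = 8.41698 kN/m³.
The plate makes 22.4° with the vertical, i.e. θ = 90° − 22.4° = 67.6° to the horizontal. Measuring y along the incline from the free-surface line, vertical depth h = y·sinθ with sinθ = 0.924546.
With the apex down, the centroid sits h/3 = 3.16/3 = 1.05333 m below the base (the top edge), so y_c = 3.7 + 1.05333 = 4.75333 m and h_c = 4.75333 × 0.924546 = 4.39467 m.
A = ½ × 3.6 × 3.16 = 5.688 m².
Resultant F = γ·h_c·A = 8.41698 × 4.39467 × 5.688 = 210.398 kN.
I_c = b·h³/36 = 3.6 × 3.16³/36 = 3.15545 m⁴.
Centre of pressure: y_p = y_c + I_c/(y_c·A) = 4.75333 + 3.15545/(4.75333 × 5.688) = 4.75333 + 0.116709 = 4.87004 m along the plane.
The resultant acts 1.05333 + 0.116709 = 1.17004 m (along the plate) below the hinge at the top edge, so the moment about the hinge is M = F × 1.17004 = 210.398 × 1.17004 = 246.174 kN·m.
A normal force at the bottom, 3.16 m from the hinge, must supply this moment: P = 246.174/3.16 = 77.9032 kN.

P ≈ 77.9 kN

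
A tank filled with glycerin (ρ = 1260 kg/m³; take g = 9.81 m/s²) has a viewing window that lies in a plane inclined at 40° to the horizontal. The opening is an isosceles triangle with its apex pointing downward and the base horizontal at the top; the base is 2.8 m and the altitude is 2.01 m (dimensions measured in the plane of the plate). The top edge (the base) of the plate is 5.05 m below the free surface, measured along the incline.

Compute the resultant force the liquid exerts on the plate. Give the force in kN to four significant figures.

γ = ρg = 1260 × 9.81 / 1000 = 12.3606 kN/m³.
Let θ = 40° be the plate's angle to the horizontal; measure y along the incline from where the plane meets the free surface. Vertical depth h = y·sinθ with sinθ = 0.642788.
With the apex down, the centroid sits h/3 = 2.01/3 = 0.67 m below the base (the top edge), so y_c = 5.05 + 0.67 = 5.72 m and h_c = 5.72 × 0.642788 = 3.67675 m.
A = ½ × 2.8 × 2.01 = 2.814 m².
Resultant F = γ·h_c·A = 12.3606 × 3.67675 × 2.814 = 127.887 kN.

F ≈ 127.9 kN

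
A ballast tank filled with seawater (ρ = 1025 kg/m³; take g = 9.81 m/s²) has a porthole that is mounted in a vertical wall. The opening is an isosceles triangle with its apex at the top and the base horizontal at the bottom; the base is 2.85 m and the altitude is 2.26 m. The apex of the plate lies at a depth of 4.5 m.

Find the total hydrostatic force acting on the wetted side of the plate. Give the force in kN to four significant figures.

γ = ρg = 1025 × 9.81 / 1000 = 10.05525 kN/m³.
With the apex up, the centroid sits 2h/3 = 2 × 2.26/3 = 1.50667 m below the apex, so the centroid depth is h_c = 4.5 + 1.50667 = 6.00667 m.
A = ½ × 2.85 × 2.26 = 3.2205 m².
Resultant F = γ·h_c·A = 10.05525 × 6.00667 × 3.2205 = 194.514 kN.

F ≈ 194.5 kN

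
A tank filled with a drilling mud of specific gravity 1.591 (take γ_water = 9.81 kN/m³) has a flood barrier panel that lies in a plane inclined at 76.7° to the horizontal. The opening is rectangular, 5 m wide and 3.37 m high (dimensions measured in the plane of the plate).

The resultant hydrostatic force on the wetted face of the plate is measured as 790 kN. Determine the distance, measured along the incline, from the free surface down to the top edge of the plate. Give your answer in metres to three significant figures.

y_top ≈ 1.40 m

γ = 1.591 × 9.81 = 15.60771 kN/m³.
A = 5 × 3.37 = 16.85 m².
From F = γ·h_c·A, the centroid depth is h_c = 790/(15.60771 × 16.85) = 3.00392 m.
Let θ = 76.7° be the plate's angle to the horizontal; measure y along the incline from where the plane meets the free surface. Vertical depth h = y·sinθ with sinθ = 0.973179.
Along the incline, y_c = h_c/sinθ = 3.00392/0.973179 = 3.08671 m.
The centroid lies 3.37/2 = 1.685 m below the top edge, so the top edge sits at y_top = 3.08671 − 1.685 = 1.40171 m along the incline.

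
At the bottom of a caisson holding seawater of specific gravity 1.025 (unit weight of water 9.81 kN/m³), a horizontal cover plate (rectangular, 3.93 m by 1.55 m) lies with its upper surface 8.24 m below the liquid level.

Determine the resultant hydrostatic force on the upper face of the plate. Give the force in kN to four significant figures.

γ = 1.025 × 9.81 = 10.05525 kN/m³.
The plate is horizontal, so pressure is uniform at p = γ·h = 10.05525 × 8.24 = 82.8553 kN/m².
A = 3.93 × 1.55 = 6.0915 m².
F = p·A = 82.8553 × 6.0915 = 504.713 kN.

F ≈ 504.7 kN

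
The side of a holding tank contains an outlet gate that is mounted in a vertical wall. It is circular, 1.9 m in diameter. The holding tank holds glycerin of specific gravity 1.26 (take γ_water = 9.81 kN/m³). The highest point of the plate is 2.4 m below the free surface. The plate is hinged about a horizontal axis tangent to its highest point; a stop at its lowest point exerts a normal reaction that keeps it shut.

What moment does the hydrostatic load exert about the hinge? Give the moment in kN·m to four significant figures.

γ = 1.26 × 9.81 = 12.3606 kN/m³.
The centroid is at the centre, 0.95 m below the top of the plate, so the centroid depth is h_c = 2.4 + 0.95 = 3.35 m.
A = π(0.95)² = 2.83529 m².
Resultant F = γ·h_c·A = 12.3606 × 3.35 × 2.83529 = 117.404 kN.
I_c = πr⁴/4 = π × 0.95⁴/4 = 0.639712 m⁴.
Centre of pressure: y_p = y_c + I_c/(y_c·A) = 3.35 + 0.639712/(3.35 × 2.83529) = 3.35 + 0.0673507 = 3.41735 m along the plane.
The resultant acts 0.95 + 0.0673507 = 1.01735 m (along the plate) below the hinge at the top edge, so the moment about the hinge is M = F × 1.01735 = 117.404 × 1.01735 = 119.441 kN·m.

M ≈ 119.4 kN·m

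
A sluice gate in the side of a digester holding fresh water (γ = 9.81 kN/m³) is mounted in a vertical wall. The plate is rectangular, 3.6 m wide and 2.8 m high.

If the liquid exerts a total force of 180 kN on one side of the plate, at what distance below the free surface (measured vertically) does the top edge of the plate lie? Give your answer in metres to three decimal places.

γ = 9.81 kN/m³.
A = 3.6 × 2.8 = 10.08 m².
From F = γ·h_c·A, the centroid depth is h_c = 180/(9.81 × 10.08) = 1.8203 m.
The centroid lies 2.8/2 = 1.4 m below the top edge, so the top edge sits at h_top = 1.8203 − 1.4 = 0.4203 m below the surface.

d_top ≈ 0.420 m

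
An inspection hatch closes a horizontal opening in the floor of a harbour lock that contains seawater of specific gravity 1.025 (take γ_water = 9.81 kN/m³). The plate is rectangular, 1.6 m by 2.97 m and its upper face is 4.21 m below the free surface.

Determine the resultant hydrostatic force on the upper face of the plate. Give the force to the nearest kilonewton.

γ = 1.025 × 9.81 = 10.05525 kN/m³.
The plate is horizontal, so pressure is uniform at p = γ·h = 10.05525 × 4.21 = 42.3326 kN/m².
A = 1.6 × 2.97 = 4.752 m².
F = p·A = 42.3326 × 4.752 = 201.165 kN.

F ≈ 201 kN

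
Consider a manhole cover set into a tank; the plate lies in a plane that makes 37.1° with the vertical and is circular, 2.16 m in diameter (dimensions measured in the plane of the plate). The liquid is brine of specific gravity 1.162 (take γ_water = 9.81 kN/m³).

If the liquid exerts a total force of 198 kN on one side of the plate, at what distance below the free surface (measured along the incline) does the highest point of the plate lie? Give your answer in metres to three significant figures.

γ = 1.162 × 9.81 = 11.39922 kN/m³.
A = π(1.08)² = 3.66435 m².
From F = γ·h_c·A, the centroid depth is h_c = 198/(11.39922 × 3.66435) = 4.74016 m.
The plate makes 37.1° with the vertical, i.e. θ = 90° − 37.1° = 52.9° to the horizontal. Measuring y along the incline from the free-surface line, vertical depth h = y·sinθ with sinθ = 0.797584.
Along the incline, y_c = h_c/sinθ = 4.74016/0.797584 = 5.94315 m.
The centroid is at the centre, 1.08 m below the top of the plate, so the highest point sits at y_top = 5.94315 − 1.08 = 4.86315 m along the incline.

y_top ≈ 4.86 m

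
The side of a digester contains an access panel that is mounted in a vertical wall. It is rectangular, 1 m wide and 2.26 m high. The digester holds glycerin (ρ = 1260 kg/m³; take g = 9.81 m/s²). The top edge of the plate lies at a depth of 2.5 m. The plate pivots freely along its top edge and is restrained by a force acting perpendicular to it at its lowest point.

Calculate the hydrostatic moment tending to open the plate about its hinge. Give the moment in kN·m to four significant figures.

γ = ρg = 1260 × 9.81 / 1000 = 12.3606 kN/m³.
The centroid lies 2.26/2 = 1.13 m below the top edge, so the centroid depth is h_c = 2.5 + 1.13 = 3.63 m.
A = 1 × 2.26 = 2.26 m².
Resultant F = γ·h_c·A = 12.3606 × 3.63 × 2.26 = 101.404 kN.
I_c = b·h³/12 = 1 × 2.26³/12 = 0.961931 m⁴.
Centre of pressure: y_p = y_c + I_c/(y_c·A) = 3.63 + 0.961931/(3.63 × 2.26) = 3.63 + 0.117254 = 3.74725 m along the plane.
The resultant acts 1.13 + 0.117254 = 1.24725 m (along the plate) below the hinge at the top edge, so the moment about the hinge is M = F × 1.24725 = 101.404 × 1.24725 = 126.476 kN·m.

M ≈ 126.5 kN·m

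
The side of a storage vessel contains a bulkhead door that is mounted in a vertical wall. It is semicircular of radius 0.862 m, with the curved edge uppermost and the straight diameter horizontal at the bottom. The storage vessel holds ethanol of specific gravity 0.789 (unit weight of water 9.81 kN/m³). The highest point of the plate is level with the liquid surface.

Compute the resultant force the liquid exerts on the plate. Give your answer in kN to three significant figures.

F ≈ 4.48 kN

γ = 0.789 × 9.81 = 7.74009 kN/m³.
The centroid lies 4r/(3π) = 0.365844 m above the diameter, so r − 4r/(3π) = 0.862 − 0.365844 = 0.496156 m below the topmost point, so the centroid depth is h_c = 0.496156 m.
A = πr²/2 = π × 0.862²/2 = 1.16717 m².
Resultant F = γ·h_c·A = 7.74009 × 0.496156 × 1.16717 = 4.48227 kN.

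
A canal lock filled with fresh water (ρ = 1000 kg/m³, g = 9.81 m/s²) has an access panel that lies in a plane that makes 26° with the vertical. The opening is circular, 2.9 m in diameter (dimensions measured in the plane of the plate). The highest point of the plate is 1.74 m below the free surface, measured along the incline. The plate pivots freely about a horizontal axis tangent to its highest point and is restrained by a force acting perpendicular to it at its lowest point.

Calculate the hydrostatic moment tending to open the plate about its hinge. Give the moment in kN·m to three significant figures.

M ≈ 300 kN·m

γ = ρg = 1000 × 9.81 = 9810 N/m³ = 9.81 kN/m³.
The plate makes 26° with the vertical, i.e. θ = 90° − 26° = 64° to the horizontal. Measuring y along the incline from the free-surface line, vertical depth h = y·sinθ with sinθ = 0.898794.
The centroid is at the centre, 1.45 m below the top of the plate, so y_c = 1.74 + 1.45 = 3.19 m and h_c = 3.19 × 0.898794 = 2.86715 m.
A = π(1.45)² = 6.6052 m².
Resultant F = γ·h_c·A = 9.81 × 2.86715 × 6.6052 = 185.783 kN.
I_c = πr⁴/4 = π × 1.45⁴/4 = 3.47186 m⁴.
Centre of pressure: y_p = y_c + I_c/(y_c·A) = 3.19 + 3.47186/(3.19 × 6.6052) = 3.19 + 0.164773 = 3.35477 m along the plane.
The resultant acts 1.45 + 0.164773 = 1.61477 m (along the plate) below the hinge at the top edge, so the moment about the hinge is M = F × 1.61477 = 185.783 × 1.61477 = 299.997 kN·m.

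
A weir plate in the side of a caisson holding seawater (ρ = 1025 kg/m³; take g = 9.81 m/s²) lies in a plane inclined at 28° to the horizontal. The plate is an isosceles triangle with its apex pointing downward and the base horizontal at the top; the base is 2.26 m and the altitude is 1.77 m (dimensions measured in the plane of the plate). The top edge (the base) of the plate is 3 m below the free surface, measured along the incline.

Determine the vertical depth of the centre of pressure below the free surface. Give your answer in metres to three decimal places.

h_p = 1.708 m

γ = ρg = 1025 × 9.81 / 1000 = 10.05525 kN/m³.
Let θ = 28° be the plate's angle to the horizontal; measure y along the incline from where the plane meets the free surface. Vertical depth h = y·sinθ with sinθ = 0.469472.
With the apex down, the centroid sits h/3 = 1.77/3 = 0.59 m below the base (the top edge), so y_c = 3 + 0.59 = 3.59 m and h_c = 3.59 × 0.469472 = 1.6854 m.
A = ½ × 2.26 × 1.77 = 2.0001 m².
Resultant F = γ·h_c·A = 10.05525 × 1.6854 × 2.0001 = 33.8959 kN.
I_c = b·h³/36 = 2.26 × 1.77³/36 = 0.348117 m⁴.
Centre of pressure: y_p = y_c + I_c/(y_c·A) = 3.59 + 0.348117/(3.59 × 2.0001) = 3.59 + 0.0484818 = 3.63848 m along the plane.
Vertically, h_p = y_p·sinθ = 3.63848 × 0.469472 = 1.70816 m.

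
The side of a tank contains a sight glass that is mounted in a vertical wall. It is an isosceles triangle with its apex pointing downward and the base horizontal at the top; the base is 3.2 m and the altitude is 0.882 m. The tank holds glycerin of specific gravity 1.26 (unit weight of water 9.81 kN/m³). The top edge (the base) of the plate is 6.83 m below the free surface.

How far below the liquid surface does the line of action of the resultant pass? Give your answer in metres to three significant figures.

h_p = 7.13 m

γ = 1.26 × 9.81 = 12.3606 kN/m³.
With the apex down, the centroid sits h/3 = 0.882/3 = 0.294 m below the base (the top edge), so the centroid depth is h_c = 6.83 + 0.294 = 7.124 m.
A = ½ × 3.2 × 0.882 = 1.4112 m².
Resultant F = γ·h_c·A = 12.3606 × 7.124 × 1.4112 = 124.266 kN.
I_c = b·h³/36 = 3.2 × 0.882³/36 = 0.0609892 m⁴.
Centre of pressure: y_p = y_c + I_c/(y_c·A) = 7.124 + 0.0609892/(7.124 × 1.4112) = 7.124 + 0.00606653 = 7.13007 m along the plane.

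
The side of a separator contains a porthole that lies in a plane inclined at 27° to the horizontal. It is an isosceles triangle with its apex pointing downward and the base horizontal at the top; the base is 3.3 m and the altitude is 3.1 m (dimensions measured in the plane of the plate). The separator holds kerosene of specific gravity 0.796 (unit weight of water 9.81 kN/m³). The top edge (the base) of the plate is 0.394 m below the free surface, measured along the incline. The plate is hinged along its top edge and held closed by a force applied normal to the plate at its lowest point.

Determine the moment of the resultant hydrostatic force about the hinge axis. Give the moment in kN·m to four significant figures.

γ = 0.796 × 9.81 = 7.80876 kN/m³.
Let θ = 27° be the plate's angle to the horizontal; measure y along the incline from where the plane meets the free surface. Vertical depth h = y·sinθ with sinθ = 0.453990.
With the apex down, the centroid sits h/3 = 3.1/3 = 1.03333 m below the base (the top edge), so y_c = 0.394 + 1.03333 = 1.42733 m and h_c = 1.42733 × 0.453990 = 0.647994 m.
A = ½ × 3.3 × 3.1 = 5.115 m².
Resultant F = γ·h_c·A = 7.80876 × 0.647994 × 5.115 = 25.8821 kN.
I_c = b·h³/36 = 3.3 × 3.1³/36 = 2.73084 m⁴.
Centre of pressure: y_p = y_c + I_c/(y_c·A) = 1.42733 + 2.73084/(1.42733 × 5.115) = 1.42733 + 0.374047 = 1.80138 m along the plane.
The resultant acts 1.03333 + 0.374047 = 1.40738 m (along the plate) below the hinge at the top edge, so the moment about the hinge is M = F × 1.40738 = 25.8821 × 1.40738 = 36.4259 kN·m.

M ≈ 36.43 kN·m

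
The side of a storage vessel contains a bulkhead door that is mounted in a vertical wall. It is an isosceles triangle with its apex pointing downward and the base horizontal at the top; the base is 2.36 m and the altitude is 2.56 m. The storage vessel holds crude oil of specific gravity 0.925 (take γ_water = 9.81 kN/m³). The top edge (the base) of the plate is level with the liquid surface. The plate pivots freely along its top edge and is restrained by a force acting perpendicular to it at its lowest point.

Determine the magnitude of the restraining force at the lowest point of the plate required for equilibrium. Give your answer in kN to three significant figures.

γ = 0.925 × 9.81 = 9.07425 kN/m³.
With the apex down, the centroid sits h/3 = 2.56/3 = 0.853333 m below the base (the top edge), so the centroid depth is h_c = 0.853333 m.
A = ½ × 2.36 × 2.56 = 3.0208 m².
Resultant F = γ·h_c·A = 9.07425 × 0.853333 × 3.0208 = 23.3911 kN.
I_c = b·h³/36 = 2.36 × 2.56³/36 = 1.09984 m⁴.
Centre of pressure: y_p = y_c + I_c/(y_c·A) = 0.853333 + 1.09984/(0.853333 × 3.0208) = 0.853333 + 0.426667 = 1.28 m along the plane.
The resultant acts 0.853333 + 0.426667 = 1.28 m (along the plate) below the hinge at the top edge, so the moment about the hinge is M = F × 1.28 = 23.3911 × 1.28 = 29.9406 kN·m.
A normal force at the bottom, 2.56 m from the hinge, must supply this moment: P = 29.9406/2.56 = 11.6955 kN.

P ≈ 11.7 kN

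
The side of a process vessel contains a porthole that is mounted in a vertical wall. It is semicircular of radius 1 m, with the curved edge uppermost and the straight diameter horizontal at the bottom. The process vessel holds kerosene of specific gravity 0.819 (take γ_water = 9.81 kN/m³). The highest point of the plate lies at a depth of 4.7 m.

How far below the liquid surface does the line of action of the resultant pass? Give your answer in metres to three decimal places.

γ = 0.819 × 9.81 = 8.03439 kN/m³.
The centroid lies 4r/(3π) = 0.424413 m above the diameter, so r − 4r/(3π) = 1 − 0.424413 = 0.575587 m below the topmost point, so the centroid depth is h_c = 4.7 + 0.575587 = 5.27559 m.
A = πr²/2 = π × 1²/2 = 1.5708 m².
Resultant F = γ·h_c·A = 8.03439 × 5.27559 × 1.5708 = 66.5802 kN.
I_c = (π/8 − 8/(9π))·r⁴ = 0.109757 × 1⁴ = 0.109757 m⁴.
Centre of pressure: y_p = y_c + I_c/(y_c·A) = 5.27559 + 0.109757/(5.27559 × 1.5708) = 5.27559 + 0.0132446 = 5.28883 m along the plane.

h_p = 5.289 m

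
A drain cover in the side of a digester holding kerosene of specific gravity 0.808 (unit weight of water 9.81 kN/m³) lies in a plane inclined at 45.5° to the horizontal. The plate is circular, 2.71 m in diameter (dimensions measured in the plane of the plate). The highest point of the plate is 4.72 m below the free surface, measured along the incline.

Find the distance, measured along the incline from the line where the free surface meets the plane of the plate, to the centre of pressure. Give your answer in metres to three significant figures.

y_p = 6.15 m

γ = 0.808 × 9.81 = 7.92648 kN/m³.
Let θ = 45.5° be the plate's angle to the horizontal; measure y along the incline from where the plane meets the free surface. Vertical depth h = y·sinθ with sinθ = 0.713250.
The centroid is at the centre, 1.355 m below the top of the plate, so y_c = 4.72 + 1.355 = 6.075 m and h_c = 6.075 × 0.713250 = 4.33299 m.
A = π(1.355)² = 5.76804 m².
Resultant F = γ·h_c·A = 7.92648 × 4.33299 × 5.76804 = 198.105 kN.
I_c = πr⁴/4 = π × 1.355⁴/4 = 2.64757 m⁴.
Centre of pressure: y_p = y_c + I_c/(y_c·A) = 6.075 + 2.64757/(6.075 × 5.76804) = 6.075 + 0.0755567 = 6.15056 m along the plane.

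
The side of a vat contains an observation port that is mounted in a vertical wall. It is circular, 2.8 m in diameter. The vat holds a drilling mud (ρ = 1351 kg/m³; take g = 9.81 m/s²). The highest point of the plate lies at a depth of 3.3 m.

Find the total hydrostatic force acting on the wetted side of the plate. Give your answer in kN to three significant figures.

γ = ρg = 1351 × 9.81 / 1000 = 13.25331 kN/m³.
The centroid is at the centre, 1.4 m below the top of the plate, so the centroid depth is h_c = 3.3 + 1.4 = 4.7 m.
A = π(1.4)² = 6.15752 m².
Resultant F = γ·h_c·A = 13.25331 × 4.7 × 6.15752 = 383.555 kN.

F ≈ 384 kN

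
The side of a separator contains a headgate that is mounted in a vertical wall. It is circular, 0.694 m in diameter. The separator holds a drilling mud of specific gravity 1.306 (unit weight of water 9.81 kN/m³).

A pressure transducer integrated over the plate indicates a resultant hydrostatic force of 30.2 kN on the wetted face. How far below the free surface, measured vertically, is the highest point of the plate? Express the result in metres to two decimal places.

d_top ≈ 5.88 m

γ = 1.306 × 9.81 = 12.81186 kN/m³.
A = π(0.347)² = 0.378276 m².
From F = γ·h_c·A, the centroid depth is h_c = 30.2/(12.81186 × 0.378276) = 6.2314 m.
The centroid is at the centre, 0.347 m below the top of the plate, so the highest point sits at h_top = 6.2314 − 0.347 = 5.8844 m below the surface.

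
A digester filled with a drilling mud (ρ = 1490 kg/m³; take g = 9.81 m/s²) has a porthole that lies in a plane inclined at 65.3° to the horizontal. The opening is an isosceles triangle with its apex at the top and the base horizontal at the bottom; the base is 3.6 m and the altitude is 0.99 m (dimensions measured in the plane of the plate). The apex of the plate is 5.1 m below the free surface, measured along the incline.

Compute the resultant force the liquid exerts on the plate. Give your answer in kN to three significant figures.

F ≈ 136 kN

γ = ρg = 1490 × 9.81 / 1000 = 14.6169 kN/m³.
Let θ = 65.3° be the plate's angle to the horizontal; measure y along the incline from where the plane meets the free surface. Vertical depth h = y·sinθ with sinθ = 0.908508.
With the apex up, the centroid sits 2h/3 = 2 × 0.99/3 = 0.66 m below the apex, so y_c = 5.1 + 0.66 = 5.76 m and h_c = 5.76 × 0.908508 = 5.23301 m.
A = ½ × 3.6 × 0.99 = 1.782 m².
Resultant F = γ·h_c·A = 14.6169 × 5.23301 × 1.782 = 136.306 kN.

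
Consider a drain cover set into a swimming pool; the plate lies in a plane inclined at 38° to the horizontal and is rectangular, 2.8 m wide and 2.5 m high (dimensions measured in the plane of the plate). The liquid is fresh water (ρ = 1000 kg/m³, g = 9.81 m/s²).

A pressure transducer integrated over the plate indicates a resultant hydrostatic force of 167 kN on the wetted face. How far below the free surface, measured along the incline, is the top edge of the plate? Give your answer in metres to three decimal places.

y_top ≈ 2.700 m

γ = ρg = 1000 × 9.81 = 9810 N/m³ = 9.81 kN/m³.
A = 2.8 × 2.5 = 7 m².
From F = γ·h_c·A, the centroid depth is h_c = 167/(9.81 × 7) = 2.43192 m.
Let θ = 38° be the plate's angle to the horizontal; measure y along the incline from where the plane meets the free surface. Vertical depth h = y·sinθ with sinθ = 0.615661.
Along the incline, y_c = h_c/sinθ = 2.43192/0.615661 = 3.9501 m.
The centroid lies 2.5/2 = 1.25 m below the top edge, so the top edge sits at y_top = 3.9501 − 1.25 = 2.7001 m along the incline.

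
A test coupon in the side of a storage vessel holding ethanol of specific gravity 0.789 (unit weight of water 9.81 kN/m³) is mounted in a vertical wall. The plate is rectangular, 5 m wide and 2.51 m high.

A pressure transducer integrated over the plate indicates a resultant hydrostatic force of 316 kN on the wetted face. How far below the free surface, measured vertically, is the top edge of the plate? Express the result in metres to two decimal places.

γ = 0.789 × 9.81 = 7.74009 kN/m³.
A = 5 × 2.51 = 12.55 m².
From F = γ·h_c·A, the centroid depth is h_c = 316/(7.74009 × 12.55) = 3.2531 m.
The centroid lies 2.51/2 = 1.255 m below the top edge, so the top edge sits at h_top = 3.2531 − 1.255 = 1.9981 m below the surface.

d_top ≈ 2.00 m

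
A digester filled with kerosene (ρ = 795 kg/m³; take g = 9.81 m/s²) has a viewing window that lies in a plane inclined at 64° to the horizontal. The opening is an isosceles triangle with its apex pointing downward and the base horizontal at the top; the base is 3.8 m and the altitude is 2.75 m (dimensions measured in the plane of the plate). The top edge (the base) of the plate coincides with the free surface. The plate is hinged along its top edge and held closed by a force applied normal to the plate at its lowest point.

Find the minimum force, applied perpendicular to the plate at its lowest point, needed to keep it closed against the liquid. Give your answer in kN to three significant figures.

γ = ρg = 795 × 9.81 / 1000 = 7.79895 kN/m³.
Let θ = 64° be the plate's angle to the horizontal; measure y along the incline from where the plane meets the free surface. Vertical depth h = y·sinθ with sinθ = 0.898794.
With the apex down, the centroid sits h/3 = 2.75/3 = 0.916667 m below the base (the top edge), so y_c = 0.916667 m and h_c = 0.916667 × 0.898794 = 0.823895 m.
A = ½ × 3.8 × 2.75 = 5.225 m².
Resultant F = γ·h_c·A = 7.79895 × 0.823895 × 5.225 = 33.5733 kN.
I_c = b·h³/36 = 3.8 × 2.75³/36 = 2.19523 m⁴.
Centre of pressure: y_p = y_c + I_c/(y_c·A) = 0.916667 + 2.19523/(0.916667 × 5.225) = 0.916667 + 0.458334 = 1.375 m along the plane.
The resultant acts 0.916667 + 0.458334 = 1.375 m (along the plate) below the hinge at the top edge, so the moment about the hinge is M = F × 1.375 = 33.5733 × 1.375 = 46.1633 kN·m.
A normal force at the bottom, 2.75 m from the hinge, must supply this moment: P = 46.1633/2.75 = 16.7867 kN.

P ≈ 16.8 kN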